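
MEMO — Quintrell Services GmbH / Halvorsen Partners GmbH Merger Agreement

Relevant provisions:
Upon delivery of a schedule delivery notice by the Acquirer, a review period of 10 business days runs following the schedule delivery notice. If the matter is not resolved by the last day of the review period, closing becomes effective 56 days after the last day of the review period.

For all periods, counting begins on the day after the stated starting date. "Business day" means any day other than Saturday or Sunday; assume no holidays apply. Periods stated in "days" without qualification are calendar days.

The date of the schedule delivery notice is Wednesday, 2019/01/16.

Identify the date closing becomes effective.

The last day of the review period: counting 10 business days from Wednesday, 2019/01/16 (Jan 17, Jan 18, Jan 21, Jan 22, Jan 23, Jan 24, Jan 25, Jan 28, Jan 29, Jan 30, skipping weekends) reaches Wednesday, 2019/01/30.
The date closing becomes effective: 56 calendar days after 2019/01/30 is 2019/03/27.

2019/03/27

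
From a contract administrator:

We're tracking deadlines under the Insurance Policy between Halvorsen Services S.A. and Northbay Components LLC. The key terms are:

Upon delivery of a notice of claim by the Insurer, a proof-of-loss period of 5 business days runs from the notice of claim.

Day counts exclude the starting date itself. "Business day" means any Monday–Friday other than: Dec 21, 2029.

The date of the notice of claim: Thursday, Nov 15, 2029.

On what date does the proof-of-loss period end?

Nov 22, 2029

The last day of the proof-of-loss period: counting 5 business days from Thursday, Nov 15, 2029 (Nov 16, Nov 19, Nov 20, Nov 21, Nov 22, skipping weekends) reaches Thursday, Nov 22, 2029.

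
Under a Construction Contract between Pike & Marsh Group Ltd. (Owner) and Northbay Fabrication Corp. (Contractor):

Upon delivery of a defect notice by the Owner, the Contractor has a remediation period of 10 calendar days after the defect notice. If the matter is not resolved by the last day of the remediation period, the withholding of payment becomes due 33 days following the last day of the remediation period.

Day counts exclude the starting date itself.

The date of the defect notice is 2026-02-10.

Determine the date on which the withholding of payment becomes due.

Adding 10 calendar days to 2026-02-10 gives 2026-02-20, which is the last day of the remediation period.
The date on which the withholding of payment becomes due: 33 calendar days after 2026-02-20 is 2026-03-25.

2026-03-25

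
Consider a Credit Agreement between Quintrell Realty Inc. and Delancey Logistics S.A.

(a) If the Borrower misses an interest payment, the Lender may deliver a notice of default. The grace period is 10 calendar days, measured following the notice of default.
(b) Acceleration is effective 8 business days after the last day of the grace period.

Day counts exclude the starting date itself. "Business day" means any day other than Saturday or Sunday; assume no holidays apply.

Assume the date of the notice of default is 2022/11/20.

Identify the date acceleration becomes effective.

2022/12/12

The last day of the grace period: 10 calendar days after 2022/11/20 is 2022/11/30.
The date acceleration becomes effective: 8 business days after Wednesday, 2022/11/30, skipping weekends — Dec 1, Dec 2, Dec 5, Dec 6, Dec 7, Dec 8, Dec 9, Dec 12 — lands on Monday, 2022/12/12.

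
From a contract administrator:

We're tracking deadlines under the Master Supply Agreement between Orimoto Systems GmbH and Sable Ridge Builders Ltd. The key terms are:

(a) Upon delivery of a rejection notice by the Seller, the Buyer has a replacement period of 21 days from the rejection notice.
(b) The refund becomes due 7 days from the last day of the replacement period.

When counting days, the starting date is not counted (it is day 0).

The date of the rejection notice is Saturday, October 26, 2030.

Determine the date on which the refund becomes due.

November 23, 2030

The last day of the replacement period: October 26, 2030 + 21 days = November 16, 2030.
The date on which the refund becomes due: 7 calendar days after November 16, 2030 is November 23, 2030.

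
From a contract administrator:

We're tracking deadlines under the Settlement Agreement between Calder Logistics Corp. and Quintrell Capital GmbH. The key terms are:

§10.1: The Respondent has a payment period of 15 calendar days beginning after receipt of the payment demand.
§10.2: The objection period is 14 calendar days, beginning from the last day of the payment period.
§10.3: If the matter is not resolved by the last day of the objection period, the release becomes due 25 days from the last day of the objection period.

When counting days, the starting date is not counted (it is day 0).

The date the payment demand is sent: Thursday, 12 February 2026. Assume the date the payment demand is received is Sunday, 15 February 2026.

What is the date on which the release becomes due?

Adding 15 calendar days to 15 February 2026 gives 2 March 2026, which is the last day of the payment period.
Adding 14 calendar days to 2 March 2026 gives 16 March 2026, which is the last day of the objection period.
Adding 25 calendar days to 16 March 2026 gives 10 April 2026, which is the date on which the release becomes due.

10 April 2026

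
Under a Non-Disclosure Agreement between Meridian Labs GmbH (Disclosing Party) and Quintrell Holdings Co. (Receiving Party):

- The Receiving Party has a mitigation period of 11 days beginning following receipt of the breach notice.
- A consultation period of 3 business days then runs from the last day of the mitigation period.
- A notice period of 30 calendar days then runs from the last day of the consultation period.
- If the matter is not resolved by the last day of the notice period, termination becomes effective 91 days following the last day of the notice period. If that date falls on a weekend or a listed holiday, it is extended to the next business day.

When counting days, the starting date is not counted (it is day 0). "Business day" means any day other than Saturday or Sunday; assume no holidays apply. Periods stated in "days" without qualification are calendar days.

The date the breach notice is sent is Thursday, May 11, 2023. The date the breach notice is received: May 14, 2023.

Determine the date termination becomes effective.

Adding 11 calendar days to May 14, 2023 gives May 25, 2023, which is the last day of the mitigation period.
From Thursday, May 25, 2023, 3 business days (May 26, May 29, May 30, skipping weekends) brings us to Tuesday, May 30, 2023, which is the last day of the consultation period.
The last day of the notice period: 30 calendar days after May 30, 2023 is Jun 29, 2023.
The date termination becomes effective: 91 calendar days after Jun 29, 2023 is Sep 28, 2023. Sep 28, 2023 is a Thursday, so no roll-forward applies.

Sep 28, 2023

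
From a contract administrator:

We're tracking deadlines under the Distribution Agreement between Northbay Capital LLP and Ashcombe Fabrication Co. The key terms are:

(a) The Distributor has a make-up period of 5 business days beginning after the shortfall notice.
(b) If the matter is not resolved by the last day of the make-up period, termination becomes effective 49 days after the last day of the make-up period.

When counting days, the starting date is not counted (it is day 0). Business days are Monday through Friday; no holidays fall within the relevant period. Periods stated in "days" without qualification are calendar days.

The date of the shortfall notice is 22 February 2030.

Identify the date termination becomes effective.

From Friday, 22 February 2030, 5 business days (Feb 25, Feb 26, Feb 27, Feb 28, Mar 1, skipping weekends) brings us to Friday, 1 March 2030, which is the last day of the make-up period.
The date termination becomes effective: 1 March 2030 + 49 days = 19 April 2030.

19 April 2030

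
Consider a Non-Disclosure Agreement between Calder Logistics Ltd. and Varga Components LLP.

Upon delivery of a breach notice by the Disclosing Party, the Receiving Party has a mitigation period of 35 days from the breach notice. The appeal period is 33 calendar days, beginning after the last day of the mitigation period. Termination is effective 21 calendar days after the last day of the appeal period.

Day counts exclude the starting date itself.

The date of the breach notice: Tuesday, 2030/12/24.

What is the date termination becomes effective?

2031/03/23

Adding 35 calendar days to 2030/12/24 gives 2031/01/28, which is the last day of the mitigation period.
The last day of the appeal period: 2031/01/28 + 33 days = 2031/03/02.
Adding 21 calendar days to 2031/03/02 gives 2031/03/23, which is the date termination becomes effective.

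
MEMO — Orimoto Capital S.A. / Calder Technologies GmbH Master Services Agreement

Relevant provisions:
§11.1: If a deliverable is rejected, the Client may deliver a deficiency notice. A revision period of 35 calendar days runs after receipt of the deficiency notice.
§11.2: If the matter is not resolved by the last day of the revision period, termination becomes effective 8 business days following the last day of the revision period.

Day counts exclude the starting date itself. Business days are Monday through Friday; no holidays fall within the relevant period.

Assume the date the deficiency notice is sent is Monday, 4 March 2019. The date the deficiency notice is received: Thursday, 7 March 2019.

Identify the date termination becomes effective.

The last day of the revision period: 7 March 2019 + 35 days = 11 April 2019.
The date termination becomes effective: 8 business days after Thursday, 11 April 2019, skipping weekends — Apr 12, Apr 15, Apr 16, Apr 17, Apr 18, Apr 19, Apr 22, Apr 23 — lands on Tuesday, 23 April 2019.

23 April 2019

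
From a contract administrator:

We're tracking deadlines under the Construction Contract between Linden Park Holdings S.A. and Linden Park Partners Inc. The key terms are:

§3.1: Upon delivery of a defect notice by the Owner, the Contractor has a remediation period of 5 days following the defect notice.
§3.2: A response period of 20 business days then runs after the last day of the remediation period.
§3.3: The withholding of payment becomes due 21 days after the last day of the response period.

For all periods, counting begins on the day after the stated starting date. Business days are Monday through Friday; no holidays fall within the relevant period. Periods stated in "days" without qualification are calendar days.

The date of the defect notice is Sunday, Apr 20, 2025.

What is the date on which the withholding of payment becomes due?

The last day of the remediation period: 5 calendar days after Apr 20, 2025 is Apr 25, 2025.
The last day of the response period: counting 20 business days from Friday, Apr 25, 2025 (Apr 28, Apr 29, Apr 30, May 1, …, May 21, May 22, May 23, skipping weekends) reaches Friday, May 23, 2025.
The date on which the withholding of payment becomes due: 21 calendar days after May 23, 2025 is Jun 13, 2025.

Jun 13, 2025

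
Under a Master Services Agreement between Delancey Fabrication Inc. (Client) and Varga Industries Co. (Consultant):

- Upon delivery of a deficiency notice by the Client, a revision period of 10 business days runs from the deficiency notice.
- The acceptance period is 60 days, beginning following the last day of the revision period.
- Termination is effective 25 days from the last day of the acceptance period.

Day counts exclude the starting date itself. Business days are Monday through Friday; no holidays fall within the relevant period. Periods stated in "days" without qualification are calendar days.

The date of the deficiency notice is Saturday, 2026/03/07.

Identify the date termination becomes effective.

2026/06/13

The last day of the revision period: 10 business days after Saturday, 2026/03/07, skipping weekends — Mar 9, Mar 10, Mar 11, Mar 12, Mar 13, Mar 16, Mar 17, Mar 18, Mar 19, Mar 20 — lands on Friday, 2026/03/20.
Adding 60 calendar days to 2026/03/20 gives 2026/05/19, which is the last day of the acceptance period.
Adding 25 calendar days to 2026/05/19 gives 2026/06/13, which is the date termination becomes effective.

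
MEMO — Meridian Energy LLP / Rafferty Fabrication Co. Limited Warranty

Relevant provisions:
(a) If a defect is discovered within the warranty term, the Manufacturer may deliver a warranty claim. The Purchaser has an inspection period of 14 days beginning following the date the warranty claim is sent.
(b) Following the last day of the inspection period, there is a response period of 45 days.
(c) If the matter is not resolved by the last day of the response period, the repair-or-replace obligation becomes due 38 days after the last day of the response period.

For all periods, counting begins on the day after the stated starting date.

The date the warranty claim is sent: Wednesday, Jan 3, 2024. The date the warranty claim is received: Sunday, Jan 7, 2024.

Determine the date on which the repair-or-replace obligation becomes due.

The last day of the inspection period: 14 calendar days after Jan 3, 2024 is Jan 17, 2024.
The last day of the response period: Jan 17, 2024 + 45 days = Mar 2, 2024.
The date on which the repair-or-replace obligation becomes due: Mar 2, 2024 + 38 days = Apr 9, 2024.

Apr 9, 2024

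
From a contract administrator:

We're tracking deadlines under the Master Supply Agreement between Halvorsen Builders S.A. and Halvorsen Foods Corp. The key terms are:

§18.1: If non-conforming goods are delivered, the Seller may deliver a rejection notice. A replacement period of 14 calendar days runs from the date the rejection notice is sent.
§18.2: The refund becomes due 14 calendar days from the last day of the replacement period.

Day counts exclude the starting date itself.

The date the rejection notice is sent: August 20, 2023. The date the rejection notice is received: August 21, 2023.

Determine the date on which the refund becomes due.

September 17, 2023

Adding 14 calendar days to August 20, 2023 gives September 3, 2023, which is the last day of the replacement period.
The date on which the refund becomes due: 14 calendar days after September 3, 2023 is September 17, 2023.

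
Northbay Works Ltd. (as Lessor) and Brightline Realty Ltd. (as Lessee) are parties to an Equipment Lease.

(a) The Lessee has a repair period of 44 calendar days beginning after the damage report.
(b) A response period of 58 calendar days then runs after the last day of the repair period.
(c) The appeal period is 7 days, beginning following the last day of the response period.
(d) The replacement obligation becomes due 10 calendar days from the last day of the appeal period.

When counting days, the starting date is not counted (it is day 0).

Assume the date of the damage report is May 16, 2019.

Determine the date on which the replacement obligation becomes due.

September 12, 2019

The last day of the repair period: May 16, 2019 + 44 days = June 29, 2019.
The last day of the response period: 58 calendar days after June 29, 2019 is August 26, 2019.
Adding 7 calendar days to August 26, 2019 gives September 2, 2019, which is the last day of the appeal period.
The date on which the replacement obligation becomes due: September 2, 2019 + 10 days = September 12, 2019.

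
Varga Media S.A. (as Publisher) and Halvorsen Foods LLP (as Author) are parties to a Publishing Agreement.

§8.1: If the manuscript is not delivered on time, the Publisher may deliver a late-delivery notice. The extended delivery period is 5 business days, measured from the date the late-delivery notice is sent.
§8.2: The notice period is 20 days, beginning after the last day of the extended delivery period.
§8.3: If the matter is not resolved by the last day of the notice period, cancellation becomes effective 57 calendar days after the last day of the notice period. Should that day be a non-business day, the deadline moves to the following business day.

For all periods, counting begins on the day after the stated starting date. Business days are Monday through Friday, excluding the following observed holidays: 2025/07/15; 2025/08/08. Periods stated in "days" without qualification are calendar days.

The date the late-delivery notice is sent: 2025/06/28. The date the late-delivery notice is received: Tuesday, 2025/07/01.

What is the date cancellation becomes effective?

The last day of the extended delivery period: counting 5 business days from Saturday, 2025/06/28 (Jun 30, Jul 1, Jul 2, Jul 3, Jul 4, skipping weekends) reaches Friday, 2025/07/04.
The last day of the notice period: 2025/07/04 + 20 days = 2025/07/24.
The date cancellation becomes effective: 57 calendar days after 2025/07/24 is 2025/09/19. 2025/09/19 is a Friday and is not a listed holiday, so no roll-forward applies.

2025/09/19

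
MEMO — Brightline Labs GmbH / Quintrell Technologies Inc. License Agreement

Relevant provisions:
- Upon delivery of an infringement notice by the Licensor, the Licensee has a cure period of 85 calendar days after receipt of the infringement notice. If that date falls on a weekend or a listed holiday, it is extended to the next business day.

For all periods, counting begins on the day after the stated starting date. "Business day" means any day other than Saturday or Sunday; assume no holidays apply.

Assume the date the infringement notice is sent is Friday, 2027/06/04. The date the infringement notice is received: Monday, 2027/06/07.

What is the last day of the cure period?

2027/08/31

The last day of the cure period: 2027/06/07 + 85 days = 2027/08/31. 2027/08/31 is a Tuesday, so no roll-forward applies.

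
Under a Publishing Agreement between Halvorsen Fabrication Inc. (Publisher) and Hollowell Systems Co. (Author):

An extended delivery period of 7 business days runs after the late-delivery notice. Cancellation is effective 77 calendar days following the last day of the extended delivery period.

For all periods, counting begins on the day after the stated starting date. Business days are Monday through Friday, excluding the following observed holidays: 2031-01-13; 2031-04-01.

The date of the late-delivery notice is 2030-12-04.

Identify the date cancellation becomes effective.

2031-02-28

The last day of the extended delivery period: 7 business days after Wednesday, 2030-12-04, skipping weekends — Dec 5, Dec 6, Dec 9, Dec 10, Dec 11, Dec 12, Dec 13 — lands on Friday, 2030-12-13.
The date cancellation becomes effective: 77 calendar days after 2030-12-13 is 2031-02-28.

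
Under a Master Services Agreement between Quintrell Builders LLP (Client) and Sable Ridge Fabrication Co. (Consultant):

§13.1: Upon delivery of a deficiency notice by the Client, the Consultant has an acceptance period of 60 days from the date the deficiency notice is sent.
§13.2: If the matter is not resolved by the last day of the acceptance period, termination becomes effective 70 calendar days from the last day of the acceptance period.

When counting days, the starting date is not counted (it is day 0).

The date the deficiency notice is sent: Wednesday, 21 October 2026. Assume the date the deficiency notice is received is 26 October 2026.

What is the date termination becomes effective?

Adding 60 calendar days to 21 October 2026 gives 20 December 2026, which is the last day of the acceptance period.
The date termination becomes effective: 70 calendar days after 20 December 2026 is 28 February 2027.

28 February 2027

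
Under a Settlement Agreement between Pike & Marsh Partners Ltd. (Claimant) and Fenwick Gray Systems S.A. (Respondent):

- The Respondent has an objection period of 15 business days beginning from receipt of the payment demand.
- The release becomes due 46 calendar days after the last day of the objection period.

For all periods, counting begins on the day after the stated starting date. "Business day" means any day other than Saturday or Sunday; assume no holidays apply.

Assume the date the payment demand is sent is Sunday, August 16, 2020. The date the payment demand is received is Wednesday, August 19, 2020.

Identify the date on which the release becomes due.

October 25, 2020

The last day of the objection period: 15 business days after Wednesday, August 19, 2020, skipping weekends — Aug 20, Aug 21, Aug 24, Aug 25, …, Sep 7, Sep 8, Sep 9 — lands on Wednesday, September 9, 2020.
Adding 46 calendar days to September 9, 2020 gives October 25, 2020, which is the date on which the release becomes due.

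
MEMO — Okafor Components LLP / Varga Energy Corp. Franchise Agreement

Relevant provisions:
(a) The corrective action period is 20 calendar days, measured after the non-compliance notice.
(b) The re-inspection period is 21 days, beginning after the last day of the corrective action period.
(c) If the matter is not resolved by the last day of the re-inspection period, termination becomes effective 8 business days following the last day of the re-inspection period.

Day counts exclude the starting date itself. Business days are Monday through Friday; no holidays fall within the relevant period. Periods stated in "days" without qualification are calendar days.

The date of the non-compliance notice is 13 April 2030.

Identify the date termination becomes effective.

5 June 2030

Adding 20 calendar days to 13 April 2030 gives 3 May 2030, which is the last day of the corrective action period.
The last day of the re-inspection period: 3 May 2030 + 21 days = 24 May 2030.
The date termination becomes effective: counting 8 business days from Friday, 24 May 2030 (May 27, May 28, May 29, May 30, May 31, Jun 3, Jun 4, Jun 5, skipping weekends) reaches Wednesday, 5 June 2030.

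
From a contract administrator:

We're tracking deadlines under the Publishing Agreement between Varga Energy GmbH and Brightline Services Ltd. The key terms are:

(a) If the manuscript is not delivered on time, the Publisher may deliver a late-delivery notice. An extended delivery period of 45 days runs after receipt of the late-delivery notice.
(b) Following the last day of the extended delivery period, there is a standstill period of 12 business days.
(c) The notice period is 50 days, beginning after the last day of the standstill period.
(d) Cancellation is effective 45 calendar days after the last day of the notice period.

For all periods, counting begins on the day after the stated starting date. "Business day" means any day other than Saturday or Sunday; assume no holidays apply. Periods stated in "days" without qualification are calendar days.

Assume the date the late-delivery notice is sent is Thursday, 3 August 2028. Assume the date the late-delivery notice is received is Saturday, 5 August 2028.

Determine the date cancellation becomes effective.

8 January 2029

The last day of the extended delivery period: 45 calendar days after 5 August 2028 is 19 September 2028.
The last day of the standstill period: counting 12 business days from Tuesday, 19 September 2028 (Sep 20, Sep 21, Sep 22, Sep 25, …, Oct 3, Oct 4, Oct 5, skipping weekends) reaches Thursday, 5 October 2028.
The last day of the notice period: 5 October 2028 + 50 days = 24 November 2028.
Adding 45 calendar days to 24 November 2028 gives 8 January 2029, which is the date cancellation becomes effective.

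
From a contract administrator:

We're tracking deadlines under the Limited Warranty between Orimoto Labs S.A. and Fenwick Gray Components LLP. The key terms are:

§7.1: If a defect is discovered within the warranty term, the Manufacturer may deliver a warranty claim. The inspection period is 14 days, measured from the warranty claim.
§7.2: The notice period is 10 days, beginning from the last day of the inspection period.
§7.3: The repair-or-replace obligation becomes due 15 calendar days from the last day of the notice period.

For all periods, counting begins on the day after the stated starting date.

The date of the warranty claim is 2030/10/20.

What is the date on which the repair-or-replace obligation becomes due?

2030/11/28

The last day of the inspection period: 2030/10/20 + 14 days = 2030/11/03.
Adding 10 calendar days to 2030/11/03 gives 2030/11/13, which is the last day of the notice period.
The date on which the repair-or-replace obligation becomes due: 15 calendar days after 2030/11/13 is 2030/11/28.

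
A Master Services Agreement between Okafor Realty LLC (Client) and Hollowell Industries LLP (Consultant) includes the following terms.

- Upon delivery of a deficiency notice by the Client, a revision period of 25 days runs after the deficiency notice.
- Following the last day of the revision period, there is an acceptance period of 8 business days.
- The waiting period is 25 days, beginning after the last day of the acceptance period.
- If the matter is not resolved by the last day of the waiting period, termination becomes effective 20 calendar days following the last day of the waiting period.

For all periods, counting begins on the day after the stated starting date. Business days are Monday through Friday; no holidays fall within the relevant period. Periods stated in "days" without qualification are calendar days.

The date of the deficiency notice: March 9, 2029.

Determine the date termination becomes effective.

May 28, 2029

The last day of the revision period: March 9, 2029 + 25 days = April 3, 2029.
The last day of the acceptance period: 8 business days after Tuesday, April 3, 2029, skipping weekends — Apr 4, Apr 5, Apr 6, Apr 9, Apr 10, Apr 11, Apr 12, Apr 13 — lands on Friday, April 13, 2029.
Adding 25 calendar days to April 13, 2029 gives May 8, 2029, which is the last day of the waiting period.
Adding 20 calendar days to May 8, 2029 gives May 28, 2029, which is the date termination becomes effective.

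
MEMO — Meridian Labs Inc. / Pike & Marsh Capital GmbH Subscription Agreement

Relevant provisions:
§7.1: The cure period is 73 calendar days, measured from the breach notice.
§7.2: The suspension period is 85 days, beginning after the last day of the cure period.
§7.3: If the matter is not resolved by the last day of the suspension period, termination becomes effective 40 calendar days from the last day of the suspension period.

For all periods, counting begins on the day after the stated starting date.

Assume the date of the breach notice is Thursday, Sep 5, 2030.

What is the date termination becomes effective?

Mar 22, 2031

The last day of the cure period: Sep 5, 2030 + 73 days = Nov 17, 2030.
The last day of the suspension period: 85 calendar days after Nov 17, 2030 is Feb 10, 2031.
The date termination becomes effective: 40 calendar days after Feb 10, 2031 is Mar 22, 2031.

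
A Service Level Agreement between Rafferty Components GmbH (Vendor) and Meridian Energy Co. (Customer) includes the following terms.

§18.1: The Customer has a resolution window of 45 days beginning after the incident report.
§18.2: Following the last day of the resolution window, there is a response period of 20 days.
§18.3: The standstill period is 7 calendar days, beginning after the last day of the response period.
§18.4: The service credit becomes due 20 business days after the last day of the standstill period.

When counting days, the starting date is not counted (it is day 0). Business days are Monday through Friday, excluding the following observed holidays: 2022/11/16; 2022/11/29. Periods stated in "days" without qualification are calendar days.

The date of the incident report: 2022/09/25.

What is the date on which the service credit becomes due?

2023/01/03

Adding 45 calendar days to 2022/09/25 gives 2022/11/09, which is the last day of the resolution window.
Adding 20 calendar days to 2022/11/09 gives 2022/11/29, which is the last day of the response period.
The last day of the standstill period: 2022/11/29 + 7 days = 2022/12/06.
From Tuesday, 2022/12/06, 20 business days (Dec 7, Dec 8, Dec 9, Dec 12, …, Dec 30, Jan 2, Jan 3, skipping weekends) brings us to Tuesday, 2023/01/03, which is the date on which the service credit becomes due.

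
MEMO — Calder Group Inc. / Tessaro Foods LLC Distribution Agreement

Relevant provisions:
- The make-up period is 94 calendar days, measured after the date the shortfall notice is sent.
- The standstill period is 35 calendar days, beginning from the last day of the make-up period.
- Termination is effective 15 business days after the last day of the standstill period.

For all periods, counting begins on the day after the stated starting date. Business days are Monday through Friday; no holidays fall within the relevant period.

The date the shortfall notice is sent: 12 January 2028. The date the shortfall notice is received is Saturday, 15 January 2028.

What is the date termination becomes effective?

Adding 94 calendar days to 12 January 2028 gives 15 April 2028, which is the last day of the make-up period.
Adding 35 calendar days to 15 April 2028 gives 20 May 2028, which is the last day of the standstill period.
The date termination becomes effective: counting 15 business days from Saturday, 20 May 2028 (May 22, May 23, May 24, May 25, …, Jun 7, Jun 8, Jun 9, skipping weekends) reaches Friday, 9 June 2028.

9 June 2028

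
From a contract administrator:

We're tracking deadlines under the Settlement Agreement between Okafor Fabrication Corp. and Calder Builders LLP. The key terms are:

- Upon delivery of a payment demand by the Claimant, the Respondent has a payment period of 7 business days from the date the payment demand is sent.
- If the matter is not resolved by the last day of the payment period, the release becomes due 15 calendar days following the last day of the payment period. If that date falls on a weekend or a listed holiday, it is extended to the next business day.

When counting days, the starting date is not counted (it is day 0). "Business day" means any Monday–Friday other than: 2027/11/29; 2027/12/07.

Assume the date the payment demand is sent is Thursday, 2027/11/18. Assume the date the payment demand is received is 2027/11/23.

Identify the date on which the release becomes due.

The last day of the payment period: counting 7 business days from Thursday, 2027/11/18 (Nov 19, Nov 22, Nov 23, Nov 24, Nov 25, Nov 26, Nov 30, skipping weekends and the listed holiday on Nov 29) reaches Tuesday, 2027/11/30.
The date on which the release becomes due: 2027/11/30 + 15 days = 2027/12/15. 2027/12/15 is a Wednesday and is not a listed holiday, so no roll-forward applies.

2027/12/15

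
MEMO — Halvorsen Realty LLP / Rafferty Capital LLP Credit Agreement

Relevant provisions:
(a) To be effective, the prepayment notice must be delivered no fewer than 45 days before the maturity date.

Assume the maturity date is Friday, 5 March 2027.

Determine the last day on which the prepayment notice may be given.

Counting back 45 calendar days from 5 March 2027 gives 19 January 2027.

19 January 2027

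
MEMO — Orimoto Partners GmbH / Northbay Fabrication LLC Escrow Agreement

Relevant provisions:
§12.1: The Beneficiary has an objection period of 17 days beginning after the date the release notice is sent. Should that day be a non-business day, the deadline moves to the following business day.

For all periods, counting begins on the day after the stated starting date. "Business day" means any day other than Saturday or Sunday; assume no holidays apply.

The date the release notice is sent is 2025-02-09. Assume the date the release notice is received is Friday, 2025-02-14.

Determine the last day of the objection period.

The last day of the objection period: 2025-02-09 + 17 days = 2025-02-26. 2025-02-26 is a Wednesday, so no roll-forward applies.

2025-02-26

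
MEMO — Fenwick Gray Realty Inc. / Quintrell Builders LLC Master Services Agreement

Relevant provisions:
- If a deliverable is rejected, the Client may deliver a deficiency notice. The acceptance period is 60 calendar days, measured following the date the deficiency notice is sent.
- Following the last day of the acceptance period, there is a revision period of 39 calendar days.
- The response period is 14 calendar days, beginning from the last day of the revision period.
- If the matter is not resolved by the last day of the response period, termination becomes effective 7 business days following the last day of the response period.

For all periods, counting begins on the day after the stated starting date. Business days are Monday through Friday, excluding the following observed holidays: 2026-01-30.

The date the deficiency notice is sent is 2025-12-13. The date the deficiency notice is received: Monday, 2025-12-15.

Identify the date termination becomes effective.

The last day of the acceptance period: 2025-12-13 + 60 days = 2026-02-11.
The last day of the revision period: 2026-02-11 + 39 days = 2026-03-22.
The last day of the response period: 2026-03-22 + 14 days = 2026-04-05.
The date termination becomes effective: 7 business days after Sunday, 2026-04-05, skipping weekends — Apr 6, Apr 7, Apr 8, Apr 9, Apr 10, Apr 13, Apr 14 — lands on Tuesday, 2026-04-14.

2026-04-14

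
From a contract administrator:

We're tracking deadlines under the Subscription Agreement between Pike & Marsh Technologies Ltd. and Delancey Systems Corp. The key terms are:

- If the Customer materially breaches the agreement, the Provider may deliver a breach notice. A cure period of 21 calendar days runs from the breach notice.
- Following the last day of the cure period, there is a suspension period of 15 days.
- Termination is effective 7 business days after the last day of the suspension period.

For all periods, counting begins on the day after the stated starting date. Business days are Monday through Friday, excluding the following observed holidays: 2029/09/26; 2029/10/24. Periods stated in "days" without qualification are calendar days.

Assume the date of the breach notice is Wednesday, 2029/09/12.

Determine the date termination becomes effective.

2029/10/30

The last day of the cure period: 2029/09/12 + 21 days = 2029/10/03.
The last day of the suspension period: 2029/10/03 + 15 days = 2029/10/18.
From Thursday, 2029/10/18, 7 business days (Oct 19, Oct 22, Oct 23, Oct 25, Oct 26, Oct 29, Oct 30, skipping weekends and the listed holiday on Oct 24) brings us to Tuesday, 2029/10/30, which is the date termination becomes effective.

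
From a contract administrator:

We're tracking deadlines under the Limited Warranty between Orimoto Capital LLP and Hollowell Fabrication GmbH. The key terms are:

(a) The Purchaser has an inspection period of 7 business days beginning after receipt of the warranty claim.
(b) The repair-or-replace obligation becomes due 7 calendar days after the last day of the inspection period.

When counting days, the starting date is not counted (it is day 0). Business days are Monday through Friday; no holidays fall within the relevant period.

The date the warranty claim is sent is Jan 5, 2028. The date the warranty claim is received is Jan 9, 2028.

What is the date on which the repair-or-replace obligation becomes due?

Jan 25, 2028

From Sunday, Jan 9, 2028, 7 business days (Jan 10, Jan 11, Jan 12, Jan 13, Jan 14, Jan 17, Jan 18, skipping weekends) brings us to Tuesday, Jan 18, 2028, which is the last day of the inspection period.
The date on which the repair-or-replace obligation becomes due: 7 calendar days after Jan 18, 2028 is Jan 25, 2028.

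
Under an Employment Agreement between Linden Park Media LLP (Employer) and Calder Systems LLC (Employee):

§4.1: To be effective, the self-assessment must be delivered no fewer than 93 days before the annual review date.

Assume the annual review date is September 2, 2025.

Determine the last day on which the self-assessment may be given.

June 1, 2025

September 2, 2025 minus 93 days is June 1, 2025.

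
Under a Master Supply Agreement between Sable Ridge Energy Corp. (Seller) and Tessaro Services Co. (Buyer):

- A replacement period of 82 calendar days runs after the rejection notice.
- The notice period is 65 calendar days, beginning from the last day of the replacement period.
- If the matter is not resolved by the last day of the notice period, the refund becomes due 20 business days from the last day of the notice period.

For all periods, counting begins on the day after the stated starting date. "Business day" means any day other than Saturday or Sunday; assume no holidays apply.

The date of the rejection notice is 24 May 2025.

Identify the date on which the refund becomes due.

14 November 2025

The last day of the replacement period: 82 calendar days after 24 May 2025 is 14 August 2025.
The last day of the notice period: 14 August 2025 + 65 days = 18 October 2025.
The date on which the refund becomes due: counting 20 business days from Saturday, 18 October 2025 (Oct 20, Oct 21, Oct 22, Oct 23, …, Nov 12, Nov 13, Nov 14, skipping weekends) reaches Friday, 14 November 2025.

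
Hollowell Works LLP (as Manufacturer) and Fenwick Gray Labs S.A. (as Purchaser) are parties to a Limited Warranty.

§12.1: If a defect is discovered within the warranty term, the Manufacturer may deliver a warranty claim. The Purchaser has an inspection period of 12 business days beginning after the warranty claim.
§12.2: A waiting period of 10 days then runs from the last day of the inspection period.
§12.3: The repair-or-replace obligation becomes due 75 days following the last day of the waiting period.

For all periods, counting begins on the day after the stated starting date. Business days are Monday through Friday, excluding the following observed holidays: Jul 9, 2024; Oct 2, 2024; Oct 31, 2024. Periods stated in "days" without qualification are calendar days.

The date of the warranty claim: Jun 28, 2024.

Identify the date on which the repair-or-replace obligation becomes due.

The last day of the inspection period: 12 business days after Friday, Jun 28, 2024, skipping weekends and the listed holiday on Jul 9 — Jul 1, Jul 2, Jul 3, Jul 4, …, Jul 15, Jul 16, Jul 17 — lands on Wednesday, Jul 17, 2024.
The last day of the waiting period: 10 calendar days after Jul 17, 2024 is Jul 27, 2024.
Adding 75 calendar days to Jul 27, 2024 gives Oct 10, 2024, which is the date on which the repair-or-replace obligation becomes due.

Oct 10, 2024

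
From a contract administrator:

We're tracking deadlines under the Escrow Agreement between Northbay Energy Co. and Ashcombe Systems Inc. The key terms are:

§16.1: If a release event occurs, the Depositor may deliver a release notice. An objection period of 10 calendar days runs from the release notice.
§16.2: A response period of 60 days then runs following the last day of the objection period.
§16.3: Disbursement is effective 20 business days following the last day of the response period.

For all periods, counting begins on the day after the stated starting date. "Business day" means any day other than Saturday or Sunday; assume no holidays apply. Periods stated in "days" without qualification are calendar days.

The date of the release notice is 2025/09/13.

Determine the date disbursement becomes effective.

Adding 10 calendar days to 2025/09/13 gives 2025/09/23, which is the last day of the objection period.
The last day of the response period: 60 calendar days after 2025/09/23 is 2025/11/22.
The date disbursement becomes effective: 20 business days after Saturday, 2025/11/22, skipping weekends — Nov 24, Nov 25, Nov 26, Nov 27, …, Dec 17, Dec 18, Dec 19 — lands on Friday, 2025/12/19.

2025/12/19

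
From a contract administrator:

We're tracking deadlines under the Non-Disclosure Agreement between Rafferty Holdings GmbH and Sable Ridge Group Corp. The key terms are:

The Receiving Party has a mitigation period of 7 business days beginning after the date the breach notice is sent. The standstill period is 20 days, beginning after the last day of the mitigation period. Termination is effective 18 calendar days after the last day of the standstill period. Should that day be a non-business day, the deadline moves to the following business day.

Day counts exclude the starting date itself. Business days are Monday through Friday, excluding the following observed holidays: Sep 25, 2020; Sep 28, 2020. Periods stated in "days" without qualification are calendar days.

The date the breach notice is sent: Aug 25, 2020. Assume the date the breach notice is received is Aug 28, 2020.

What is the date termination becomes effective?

The last day of the mitigation period: counting 7 business days from Tuesday, Aug 25, 2020 (Aug 26, Aug 27, Aug 28, Aug 31, Sep 1, Sep 2, Sep 3, skipping weekends) reaches Thursday, Sep 3, 2020.
The last day of the standstill period: 20 calendar days after Sep 3, 2020 is Sep 23, 2020.
Adding 18 calendar days to Sep 23, 2020 gives Oct 11, 2020, which is the date termination becomes effective. That falls on a Sunday, so it rolls to the next business day, Monday, Oct 12, 2020.

Oct 12, 2020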